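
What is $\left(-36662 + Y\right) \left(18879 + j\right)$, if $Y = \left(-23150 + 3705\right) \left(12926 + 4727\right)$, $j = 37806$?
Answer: $-19459917816195$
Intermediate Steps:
$Y = -343262585$ ($Y = \left(-19445\right) 17653 = -343262585$)
$\left(-36662 + Y\right) \left(18879 + j\right) = \left(-36662 - 343262585\right) \left(18879 + 37806\right) = \left(-343299247\right) 56685 = -19459917816195$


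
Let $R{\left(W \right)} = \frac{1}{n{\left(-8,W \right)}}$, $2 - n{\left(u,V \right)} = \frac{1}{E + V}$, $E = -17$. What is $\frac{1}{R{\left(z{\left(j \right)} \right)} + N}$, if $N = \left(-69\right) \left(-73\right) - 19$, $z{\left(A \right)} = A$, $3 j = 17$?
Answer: $\frac{71}{356312} \approx 0.00019926$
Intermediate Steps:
$j = \frac{17}{3}$ ($j = \frac{1}{3} \cdot 17 = \frac{17}{3} \approx 5.6667$)
$n{\left(u,V \right)} = 2 - \frac{1}{-17 + V}$
$R{\left(W \right)} = \frac{-17 + W}{-35 + 2 W}$ ($R{\left(W \right)} = \frac{1}{\frac{1}{-17 + W} \left(-35 + 2 W\right)} = \frac{-17 + W}{-35 + 2 W}$)
$N = 5018$ ($N = 5037 - 19 = 5018$)
$\frac{1}{R{\left(z{\left(j \right)} \right)} + N} = \frac{1}{\frac{-17 + \frac{17}{3}}{-35 + 2 \cdot \frac{17}{3}} + 5018} = \frac{1}{\frac{1}{-35 + \frac{34}{3}} \left(- \frac{34}{3}\right) + 5018} = \frac{1}{\frac{1}{- \frac{71}{3}} \left(- \frac{34}{3}\right) + 5018} = \frac{1}{\left(- \frac{3}{71}\right) \left(- \frac{34}{3}\right) + 5018} = \frac{1}{\frac{34}{71} + 5018} = \frac{1}{\frac{356312}{71}} = \frac{71}{356312}$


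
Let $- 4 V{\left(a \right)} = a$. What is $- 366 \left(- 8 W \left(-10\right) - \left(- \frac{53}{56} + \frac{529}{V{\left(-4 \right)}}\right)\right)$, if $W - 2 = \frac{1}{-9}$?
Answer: $\frac{11588719}{84} \approx 1.3796 \cdot 10^{5}$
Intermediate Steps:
$W = \frac{17}{9}$ ($W = 2 + \frac{1}{-9} = 2 - \frac{1}{9} = \frac{17}{9} \approx 1.8889$)
$V{\left(a \right)} = - \frac{a}{4}$
$- 366 \left(- 8 W \left(-10\right) - \left(- \frac{53}{56} + \frac{529}{V{\left(-4 \right)}}\right)\right) = - 366 \left(\left(-8\right) \frac{17}{9} \left(-10\right) - \left(529 - \frac{53}{56}\right)\right) = - 366 \left(\left(- \frac{136}{9}\right) \left(-10\right) - \left(- \frac{53}{56} + \frac{529}{1}\right)\right) = - 366 \left(\frac{1360}{9} + \left(\frac{53}{56} - 529\right)\right) = - 366 \left(\frac{1360}{9} - \frac{29571}{56}\right) = \left(-366\right) \left(- \frac{189979}{504}\right) = \frac{11588719}{84}$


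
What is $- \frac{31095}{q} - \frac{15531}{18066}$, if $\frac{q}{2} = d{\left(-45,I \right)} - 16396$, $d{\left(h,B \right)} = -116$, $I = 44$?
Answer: $\frac{2714807}{33145088} \approx 0.081907$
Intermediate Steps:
$q = -33024$ ($q = 2 \left(-116 - 16396\right) = 2 \left(-16512\right) = -33024$)
$- \frac{31095}{q} - \frac{15531}{18066} = - \frac{31095}{-33024} - \frac{15531}{18066} = \left(-31095\right) \left(- \frac{1}{33024}\right) - \frac{5177}{6022} = \frac{10365}{11008} - \frac{5177}{6022} = \frac{2714807}{33145088}$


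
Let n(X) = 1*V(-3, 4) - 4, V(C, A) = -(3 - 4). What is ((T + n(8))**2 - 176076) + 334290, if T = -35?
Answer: 159658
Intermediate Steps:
V(C, A) = 1 (V(C, A) = -1*(-1) = 1)
n(X) = -3 (n(X) = 1*1 - 4 = 1 - 4 = -3)
((T + n(8))**2 - 176076) + 334290 = ((-35 - 3)**2 - 176076) + 334290 = ((-38)**2 - 176076) + 334290 = (1444 - 176076) + 334290 = -174632 + 334290 = 159658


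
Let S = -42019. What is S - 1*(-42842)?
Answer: 823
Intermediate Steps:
S - 1*(-42842) = -42019 - 1*(-42842) = -42019 + 42842 = 823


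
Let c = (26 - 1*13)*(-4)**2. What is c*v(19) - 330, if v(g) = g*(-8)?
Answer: -31946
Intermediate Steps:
v(g) = -8*g
c = 208 (c = (26 - 13)*16 = 13*16 = 208)
c*v(19) - 330 = 208*(-8*19) - 330 = 208*(-152) - 330 = -31616 - 330 = -31946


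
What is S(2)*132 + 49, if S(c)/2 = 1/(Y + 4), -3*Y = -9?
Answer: 607/7 ≈ 86.714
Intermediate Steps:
Y = 3 (Y = -1/3*(-9) = 3)
S(c) = 2/7 (S(c) = 2/(3 + 4) = 2/7)
S(2)*132 + 49 = (2/7)*132 + 49 = 264/7 + 49 = 607/7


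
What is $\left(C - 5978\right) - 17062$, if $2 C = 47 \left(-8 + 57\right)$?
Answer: $- \frac{43777}{2} \approx -21889.0$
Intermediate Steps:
$C = \frac{2303}{2}$ ($C = \frac{47 \left(-8 + 57\right)}{2} = \frac{47 \cdot 49}{2} = \frac{1}{2} \cdot 2303 = \frac{2303}{2} \approx 1151.5$)
$\left(C - 5978\right) - 17062 = \left(\frac{2303}{2} - 5978\right) - 17062 = - \frac{9653}{2} - 17062 = - \frac{43777}{2}$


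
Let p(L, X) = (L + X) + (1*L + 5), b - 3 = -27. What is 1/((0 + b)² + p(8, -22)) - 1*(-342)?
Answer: 196651/575 ≈ 342.00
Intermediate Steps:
b = -24 (b = 3 - 27 = -24)
p(L, X) = 5 + X + 2*L (p(L, X) = (L + X) + (L + 5) = (L + X) + (5 + L) = 5 + X + 2*L)
1/((0 + b)² + p(8, -22)) - 1*(-342) = 1/((0 - 24)² + (5 - 22 + 2*8)) - 1*(-342) = 1/((-24)² + (5 - 22 + 16)) + 342 = 1/(576 - 1) + 342 = 1/575 + 342 = 196651/575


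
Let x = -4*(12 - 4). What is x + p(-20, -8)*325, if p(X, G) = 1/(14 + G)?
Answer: 133/6 ≈ 22.167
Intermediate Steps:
x = -32 (x = -4*8 = -32)
x + p(-20, -8)*325 = -32 + 325/(14 - 8) = -32 + 325/6 = 133/6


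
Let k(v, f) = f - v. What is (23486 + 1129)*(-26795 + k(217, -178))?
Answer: -669281850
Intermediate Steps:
(23486 + 1129)*(-26795 + k(217, -178)) = (23486 + 1129)*(-26795 + (-178 - 1*217)) = 24615*(-26795 + (-178 - 217)) = 24615*(-26795 - 395) = 24615*(-27190) = -669281850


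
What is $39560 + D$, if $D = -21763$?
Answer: $17797$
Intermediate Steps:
$39560 + D = 39560 - 21763 = 17797$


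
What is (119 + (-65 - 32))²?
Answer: 484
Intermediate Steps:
(119 + (-65 - 32))² = (119 - 97)² = 22² = 484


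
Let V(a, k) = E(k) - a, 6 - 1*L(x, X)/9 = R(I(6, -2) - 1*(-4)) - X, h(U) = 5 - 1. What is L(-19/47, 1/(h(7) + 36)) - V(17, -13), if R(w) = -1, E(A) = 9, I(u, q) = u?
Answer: 2849/40 ≈ 71.225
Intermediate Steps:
h(U) = 4
L(x, X) = 63 + 9*X (L(x, X) = 54 - 9*(-1 - X) = 54 + (9 + 9*X) = 63 + 9*X)
V(a, k) = 9 - a
L(-19/47, 1/(h(7) + 36)) - V(17, -13) = (63 + 9/(4 + 36)) - (9 - 1*17) = (63 + 9/40) - (9 - 17) = (63 + 9*(1/40)) - 1*(-8) = (63 + 9/40) + 8 = 2529/40 + 8 = 2849/40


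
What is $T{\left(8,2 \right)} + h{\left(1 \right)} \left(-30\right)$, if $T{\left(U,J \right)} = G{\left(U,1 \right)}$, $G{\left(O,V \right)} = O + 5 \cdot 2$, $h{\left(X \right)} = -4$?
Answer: $138$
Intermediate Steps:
$G{\left(O,V \right)} = 10 + O$ ($G{\left(O,V \right)} = O + 10 = 10 + O$)
$T{\left(U,J \right)} = 10 + U$
$T{\left(8,2 \right)} + h{\left(1 \right)} \left(-30\right) = \left(10 + 8\right) - -120 = 18 + 120 = 138$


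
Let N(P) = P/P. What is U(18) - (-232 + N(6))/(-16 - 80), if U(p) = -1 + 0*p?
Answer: -109/32 ≈ -3.4063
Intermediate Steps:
N(P) = 1
U(p) = -1 (U(p) = -1 + 0 = -1)
U(18) - (-232 + N(6))/(-16 - 80) = -1 - (-232 + 1)/(-16 - 80) = -1 - (-231)/(-96) = -1 - (-231)*(-1)/96 = -1 - 1*77/32 = -1 - 77/32 = -109/32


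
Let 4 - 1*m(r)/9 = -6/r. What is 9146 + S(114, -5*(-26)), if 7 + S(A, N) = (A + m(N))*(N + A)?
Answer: 2979623/65 ≈ 45840.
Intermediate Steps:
m(r) = 36 + 54/r (m(r) = 36 - (-54)/r = 36 + 54/r)
S(A, N) = -7 + (A + N)*(36 + A + 54/N) (S(A, N) = -7 + (A + (36 + 54/N))*(N + A) = -7 + (36 + A + 54/N)*(A + N) = -7 + (A + N)*(36 + A + 54/N))
9146 + S(114, -5*(-26)) = 9146 + (47 + 114² + 36*114 + 36*(-5*(-26)) + 114*(-5*(-26)) + 54*114/(-5*(-26))) = 9146 + (47 + 12996 + 4104 + 36*130 + 114*130 + 54*114/130) = 9146 + (47 + 12996 + 4104 + 4680 + 14820 + 54*114*(1/130)) = 9146 + (47 + 12996 + 4104 + 4680 + 14820 + 3078/65) = 9146 + 2385133/65 = 2979623/65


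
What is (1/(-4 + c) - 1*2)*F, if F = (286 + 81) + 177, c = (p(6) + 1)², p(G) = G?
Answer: -48416/45 ≈ -1075.9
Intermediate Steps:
c = 49 (c = (6 + 1)² = 7² = 49)
F = 544 (F = 367 + 177 = 544)
(1/(-4 + c) - 1*2)*F = (1/(-4 + 49) - 1*2)*544 = (1/45 - 2)*544 = -89/45*544 = -48416/45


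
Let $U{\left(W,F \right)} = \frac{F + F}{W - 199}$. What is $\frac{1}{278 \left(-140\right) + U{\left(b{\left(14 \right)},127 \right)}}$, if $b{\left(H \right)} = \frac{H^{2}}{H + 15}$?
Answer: $- \frac{5575}{216986366} \approx -2.5693 \cdot 10^{-5}$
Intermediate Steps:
$b{\left(H \right)} = \frac{H^{2}}{15 + H}$
$U{\left(W,F \right)} = \frac{2 F}{-199 + W}$
$\frac{1}{278 \left(-140\right) + U{\left(b{\left(14 \right)},127 \right)}} = \frac{1}{278 \left(-140\right) + 2 \cdot 127 \frac{1}{-199 + \frac{14^{2}}{15 + 14}}} = \frac{1}{-38920 + 2 \cdot 127 \frac{1}{-199 + \frac{196}{29}}} = \frac{1}{-38920 + 2 \cdot 127 \frac{1}{- \frac{5575}{29}}} = \frac{1}{-38920 + 2 \cdot 127 \left(- \frac{29}{5575}\right)} = \frac{1}{-38920 - \frac{7366}{5575}} = \frac{1}{- \frac{216986366}{5575}} = - \frac{5575}{216986366}$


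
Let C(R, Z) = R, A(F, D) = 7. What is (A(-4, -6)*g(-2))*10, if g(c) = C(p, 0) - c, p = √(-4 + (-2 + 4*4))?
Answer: 140 + 70*√10 ≈ 361.36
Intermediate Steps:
p = √10 (p = √(-4 + (-2 + 16)) = √(-4 + 14) = √10 ≈ 3.1623)
g(c) = √10 - c
(A(-4, -6)*g(-2))*10 = (7*(√10 - 1*(-2)))*10 = (7*(√10 + 2))*10 = (7*(2 + √10))*10 = (14 + 7*√10)*10 = 140 + 70*√10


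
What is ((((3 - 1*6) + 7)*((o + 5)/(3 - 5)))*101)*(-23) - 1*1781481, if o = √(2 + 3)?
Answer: -1758251 + 4646*√5 ≈ -1.7479e+6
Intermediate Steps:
o = √5 ≈ 2.2361
((((3 - 1*6) + 7)*((o + 5)/(3 - 5)))*101)*(-23) - 1*1781481 = ((((3 - 1*6) + 7)*((√5 + 5)/(3 - 5)))*101)*(-23) - 1*1781481 = ((((3 - 6) + 7)*((5 + √5)/(-2)))*101)*(-23) - 1781481 = (((-3 + 7)*((5 + √5)*(-½)))*101)*(-23) - 1781481 = ((4*(-5/2 - √5/2))*101)*(-23) - 1781481 = ((-10 - 2*√5)*101)*(-23) - 1781481 = (-1010 - 202*√5)*(-23) - 1781481 = (23230 + 4646*√5) - 1781481 = -1758251 + 4646*√5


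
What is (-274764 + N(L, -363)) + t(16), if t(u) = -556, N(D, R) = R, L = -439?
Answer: -275683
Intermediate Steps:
(-274764 + N(L, -363)) + t(16) = (-274764 - 363) - 556 = -275127 - 556 = -275683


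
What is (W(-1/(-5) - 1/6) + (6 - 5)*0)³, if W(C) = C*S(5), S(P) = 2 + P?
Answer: 343/27000 ≈ 0.012704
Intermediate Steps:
W(C) = 7*C (W(C) = C*(2 + 5) = C*7 = 7*C)
(W(-1/(-5) - 1/6) + (6 - 5)*0)³ = (7*(-1/(-5) - 1/6) + (6 - 5)*0)³ = (7*(-1*(-⅕) - 1*⅙) + 1*0)³ = (7*(⅕ - ⅙) + 0)³ = (7*(1/30) + 0)³ = (7/30 + 0)³ = (7/30)³ = 343/27000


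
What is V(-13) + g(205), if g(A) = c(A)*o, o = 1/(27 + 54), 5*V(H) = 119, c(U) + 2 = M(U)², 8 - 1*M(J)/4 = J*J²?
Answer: 5937619273904749/405 ≈ 1.4661e+13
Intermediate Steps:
M(J) = 32 - 4*J³ (M(J) = 32 - 4*J*J² = 32 - 4*J³)
c(U) = -2 + (32 - 4*U³)²
V(H) = 119/5 (V(H) = (⅕)*119 = 119/5)
o = 1/81 ≈ 0.012346
g(A) = -2/81 + 16*(-8 + A³)²/81 (g(A) = (-2 + 16*(-8 + A³)²)*(1/81) = -2/81 + 16*(-8 + A³)²/81)
V(-13) + g(205) = 119/5 + (-2/81 + 16*(-8 + 205³)²/81) = 119/5 + (-2/81 + 16*(-8 + 8615125)²/81) = 119/5 + (-2/81 + (16/81)*8615117²) = 119/5 + (-2/81 + (16/81)*74220240923689) = 119/5 + (-2/81 + 1187523854779024/81) = 119/5 + 1187523854779022/81 = 5937619273904749/405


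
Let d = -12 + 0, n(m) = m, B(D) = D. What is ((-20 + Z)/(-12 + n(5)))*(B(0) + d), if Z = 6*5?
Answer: 120/7 ≈ 17.143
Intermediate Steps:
d = -12
Z = 30
((-20 + Z)/(-12 + n(5)))*(B(0) + d) = ((-20 + 30)/(-12 + 5))*(0 - 12) = (10/(-7))*(-12) = (10*(-⅐))*(-12) = -10/7*(-12) = 120/7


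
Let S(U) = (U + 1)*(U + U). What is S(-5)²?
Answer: 1600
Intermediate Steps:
S(U) = 2*U*(1 + U) (S(U) = (1 + U)*(2*U) = 2*U*(1 + U))
S(-5)² = (2*(-5)*(1 - 5))² = (2*(-5)*(-4))² = 40² = 1600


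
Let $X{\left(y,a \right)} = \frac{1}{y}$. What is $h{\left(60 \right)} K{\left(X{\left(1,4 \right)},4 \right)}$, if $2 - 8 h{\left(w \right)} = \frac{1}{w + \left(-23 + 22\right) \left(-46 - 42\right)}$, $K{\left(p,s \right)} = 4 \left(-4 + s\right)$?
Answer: $0$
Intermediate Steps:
$K{\left(p,s \right)} = -16 + 4 s$
$h{\left(w \right)} = \frac{1}{4} - \frac{1}{8 \left(88 + w\right)}$ ($h{\left(w \right)} = \frac{1}{4} - \frac{1}{8 \left(w + \left(-23 + 22\right) \left(-46 - 42\right)\right)} = \frac{1}{4} - \frac{1}{8 \left(w - -88\right)} = \frac{1}{4} - \frac{1}{8 \left(w + 88\right)} = \frac{1}{4} - \frac{1}{8 \left(88 + w\right)}$)
$h{\left(60 \right)} K{\left(X{\left(1,4 \right)},4 \right)} = \frac{175 + 2 \cdot 60}{8 \left(88 + 60\right)} \left(-16 + 4 \cdot 4\right) = \frac{175 + 120}{8 \cdot 148} \left(-16 + 16\right) = \frac{1}{8} \cdot \frac{1}{148} \cdot 295 \cdot 0 = \frac{295}{1184} \cdot 0 = 0$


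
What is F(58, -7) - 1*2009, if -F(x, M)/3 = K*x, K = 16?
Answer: -4793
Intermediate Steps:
F(x, M) = -48*x
F(58, -7) - 1*2009 = -48*58 - 1*2009 = -2784 - 2009 = -4793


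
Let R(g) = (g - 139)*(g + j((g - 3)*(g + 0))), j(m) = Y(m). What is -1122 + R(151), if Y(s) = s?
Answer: 268866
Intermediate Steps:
j(m) = m
R(g) = (-139 + g)*(g + g*(-3 + g)) (R(g) = (g - 139)*(g + (g - 3)*(g + 0)) = (-139 + g)*(g + (-3 + g)*g) = (-139 + g)*(g + g*(-3 + g)))
-1122 + R(151) = -1122 + 151*(278 + 151² - 141*151) = -1122 + 151*(278 + 22801 - 21291) = -1122 + 151*1788 = -1122 + 269988 = 268866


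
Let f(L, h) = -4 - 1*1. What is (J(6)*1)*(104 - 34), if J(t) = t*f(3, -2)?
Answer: -2100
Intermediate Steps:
f(L, h) = -5 (f(L, h) = -4 - 1 = -5)
J(t) = -5*t (J(t) = t*(-5) = -5*t)
(J(6)*1)*(104 - 34) = (-5*6*1)*(104 - 34) = -30*1*70 = -30*70 = -2100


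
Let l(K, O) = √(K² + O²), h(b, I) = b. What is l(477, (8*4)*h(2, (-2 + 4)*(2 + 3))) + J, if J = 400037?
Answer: 400037 + 5*√9265 ≈ 4.0052e+5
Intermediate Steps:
l(477, (8*4)*h(2, (-2 + 4)*(2 + 3))) + J = √(477² + ((8*4)*2)²) + 400037 = √(227529 + (32*2)²) + 400037 = √(227529 + 64²) + 400037 = √(227529 + 4096) + 400037 = √231625 + 400037 = 5*√9265 + 400037 = 400037 + 5*√9265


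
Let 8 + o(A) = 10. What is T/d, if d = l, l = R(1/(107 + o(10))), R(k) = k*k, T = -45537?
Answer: -541025097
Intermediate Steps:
o(A) = 2 (o(A) = -8 + 10 = 2)
R(k) = k²
l = 1/11881 (l = (1/(107 + 2))² = (1/109)² = 1/11881 ≈ 8.4168e-5)
d = 1/11881 ≈ 8.4168e-5
T/d = -45537/1/11881 = -45537*11881 = -541025097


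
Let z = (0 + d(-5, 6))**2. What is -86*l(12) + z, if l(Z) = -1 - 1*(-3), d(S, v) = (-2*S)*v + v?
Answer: 4184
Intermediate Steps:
d(S, v) = v - 2*S*v (d(S, v) = -2*S*v + v = v - 2*S*v)
l(Z) = 2 (l(Z) = -1 + 3 = 2)
z = 4356 (z = (0 + 6*(1 - 2*(-5)))**2 = (0 + 6*(1 + 10))**2 = (0 + 6*11)**2 = (0 + 66)**2 = 66**2 = 4356)
-86*l(12) + z = -86*2 + 4356 = -172 + 4356 = 4184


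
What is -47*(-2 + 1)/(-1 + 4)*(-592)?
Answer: -27824/3 ≈ -9274.7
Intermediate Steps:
-47*(-2 + 1)/(-1 + 4)*(-592) = -47*(-1/3)*(-592) = -47*(-1*⅓)*(-592) = -(-47)*(-592)/3 = -47*592/3 = -27824/3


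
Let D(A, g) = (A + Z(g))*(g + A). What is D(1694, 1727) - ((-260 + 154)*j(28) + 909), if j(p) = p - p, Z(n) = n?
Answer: 11702332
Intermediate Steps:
D(A, g) = (A + g)**2 (D(A, g) = (A + g)*(g + A) = (A + g)*(A + g) = (A + g)**2)
j(p) = 0
D(1694, 1727) - ((-260 + 154)*j(28) + 909) = (1694**2 + 1727**2 + 2*1694*1727) - ((-260 + 154)*0 + 909) = (2869636 + 2982529 + 5851076) - (-106*0 + 909) = 11703241 - (0 + 909) = 11703241 - 1*909 = 11703241 - 909 = 11702332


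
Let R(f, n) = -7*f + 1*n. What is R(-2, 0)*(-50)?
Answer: -700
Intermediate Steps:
R(f, n) = n - 7*f (R(f, n) = -7*f + n = n - 7*f)
R(-2, 0)*(-50) = (0 - 7*(-2))*(-50) = (0 + 14)*(-50) = 14*(-50) = -700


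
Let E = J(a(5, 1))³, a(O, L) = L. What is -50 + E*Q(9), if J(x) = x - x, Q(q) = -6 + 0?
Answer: -50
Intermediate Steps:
Q(q) = -6
J(x) = 0
E = 0 (E = 0³ = 0)
-50 + E*Q(9) = -50 + 0*(-6) = -50 + 0 = -50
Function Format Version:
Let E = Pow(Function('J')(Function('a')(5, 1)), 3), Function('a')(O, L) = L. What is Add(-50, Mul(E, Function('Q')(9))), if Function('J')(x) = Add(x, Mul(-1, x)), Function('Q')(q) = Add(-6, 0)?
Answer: -50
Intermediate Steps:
Function('Q')(q) = -6
Function('J')(x) = 0
E = 0 (E = Pow(0, 3) = 0)
Add(-50, Mul(E, Function('Q')(9))) = Add(-50, Mul(0, -6)) = Add(-50, 0) = -50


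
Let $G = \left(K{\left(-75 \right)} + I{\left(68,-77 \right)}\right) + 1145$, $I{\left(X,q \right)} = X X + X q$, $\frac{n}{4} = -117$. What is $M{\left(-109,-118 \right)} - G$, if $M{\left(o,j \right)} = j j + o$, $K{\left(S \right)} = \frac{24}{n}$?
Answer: $\frac{518000}{39} \approx 13282.0$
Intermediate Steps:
$n = -468$ ($n = 4 \left(-117\right) = -468$)
$I{\left(X,q \right)} = X^{2} + X q$
$K{\left(S \right)} = - \frac{2}{39}$ ($K{\left(S \right)} = \frac{24}{-468} = 24 \left(- \frac{1}{468}\right) = - \frac{2}{39}$)
$M{\left(o,j \right)} = o + j^{2}$ ($M{\left(o,j \right)} = j^{2} + o = o + j^{2}$)
$G = \frac{20785}{39}$ ($G = \left(- \frac{2}{39} + 68 \left(68 - 77\right)\right) + 1145 = \left(- \frac{2}{39} + 68 \left(-9\right)\right) + 1145 = \left(- \frac{2}{39} - 612\right) + 1145 = - \frac{23870}{39} + 1145 = \frac{20785}{39} \approx 532.95$)
$M{\left(-109,-118 \right)} - G = \left(-109 + \left(-118\right)^{2}\right) - \frac{20785}{39} = \left(-109 + 13924\right) - \frac{20785}{39} = 13815 - \frac{20785}{39} = \frac{518000}{39}$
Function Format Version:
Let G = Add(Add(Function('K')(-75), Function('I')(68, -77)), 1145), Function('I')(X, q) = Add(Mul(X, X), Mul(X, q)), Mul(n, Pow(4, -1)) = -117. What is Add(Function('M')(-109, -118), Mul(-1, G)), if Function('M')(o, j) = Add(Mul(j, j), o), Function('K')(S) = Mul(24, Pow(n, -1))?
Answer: Rational(518000, 39) ≈ 13282.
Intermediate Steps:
n = -468 (n = Mul(4, -117) = -468)
Function('I')(X, q) = Add(Pow(X, 2), Mul(X, q))
Function('K')(S) = Rational(-2, 39) (Function('K')(S) = Mul(24, Pow(-468, -1)) = Mul(24, Rational(-1, 468)) = Rational(-2, 39))
Function('M')(o, j) = Add(o, Pow(j, 2)) (Function('M')(o, j) = Add(Pow(j, 2), o) = Add(o, Pow(j, 2)))
G = Rational(20785, 39) (G = Add(Add(Rational(-2, 39), Mul(68, Add(68, -77))), 1145) = Add(Add(Rational(-2, 39), Mul(68, -9)), 1145) = Add(Add(Rational(-2, 39), -612), 1145) = Add(Rational(-23870, 39), 1145) = Rational(20785, 39) ≈ 532.95)
Add(Function('M')(-109, -118), Mul(-1, G)) = Add(Add(-109, Pow(-118, 2)), Mul(-1, Rational(20785, 39))) = Add(Add(-109, 13924), Rational(-20785, 39)) = Add(13815, Rational(-20785, 39)) = Rational(518000, 39)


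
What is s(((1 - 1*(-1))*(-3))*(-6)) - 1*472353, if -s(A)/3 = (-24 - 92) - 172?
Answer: -471489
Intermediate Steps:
s(A) = 864 (s(A) = -3*((-24 - 92) - 172) = -3*(-116 - 172) = -3*(-288) = 864)
s(((1 - 1*(-1))*(-3))*(-6)) - 1*472353 = 864 - 1*472353 = 864 - 472353 = -471489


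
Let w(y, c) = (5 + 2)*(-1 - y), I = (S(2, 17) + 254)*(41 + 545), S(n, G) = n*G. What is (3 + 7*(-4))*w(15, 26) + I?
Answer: 171568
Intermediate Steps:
S(n, G) = G*n
I = 168768 (I = (17*2 + 254)*(41 + 545) = (34 + 254)*586 = 288*586 = 168768)
w(y, c) = -7 - 7*y (w(y, c) = 7*(-1 - y) = -7 - 7*y)
(3 + 7*(-4))*w(15, 26) + I = (3 + 7*(-4))*(-7 - 7*15) + 168768 = (3 - 28)*(-7 - 105) + 168768 = -25*(-112) + 168768 = 2800 + 168768 = 171568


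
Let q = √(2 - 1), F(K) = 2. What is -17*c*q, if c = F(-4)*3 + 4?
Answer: -170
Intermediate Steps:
c = 10 (c = 2*3 + 4 = 6 + 4 = 10)
q = 1 (q = √1 = 1)
-17*c*q = -170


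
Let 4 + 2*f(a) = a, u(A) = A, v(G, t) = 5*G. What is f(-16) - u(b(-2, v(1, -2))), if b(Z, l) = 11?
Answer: -21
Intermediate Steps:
f(a) = -2 + a/2
f(-16) - u(b(-2, v(1, -2))) = (-2 + (1/2)*(-16)) - 1*11 = (-2 - 8) - 11 = -10 - 11 = -21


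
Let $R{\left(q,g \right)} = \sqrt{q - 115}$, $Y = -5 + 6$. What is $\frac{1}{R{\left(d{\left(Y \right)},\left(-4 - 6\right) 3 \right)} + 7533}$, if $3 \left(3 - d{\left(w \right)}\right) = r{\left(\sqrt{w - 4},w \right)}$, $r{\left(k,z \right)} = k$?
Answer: $\frac{3}{22599 + \sqrt{3} \sqrt{-336 - i \sqrt{3}}} \approx 0.00013275 + 1.865 \cdot 10^{-7} i$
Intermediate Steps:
$Y = 1$
$d{\left(w \right)} = 3 - \frac{\sqrt{-4 + w}}{3}$ ($d{\left(w \right)} = 3 - \frac{\sqrt{w - 4}}{3} = 3 - \frac{\sqrt{-4 + w}}{3}$)
$R{\left(q,g \right)} = \sqrt{-115 + q}$
$\frac{1}{R{\left(d{\left(Y \right)},\left(-4 - 6\right) 3 \right)} + 7533} = \frac{1}{\sqrt{-115 + \left(3 - \frac{\sqrt{-4 + 1}}{3}\right)} + 7533} = \frac{1}{\sqrt{-115 + \left(3 - \frac{\sqrt{-3}}{3}\right)} + 7533} = \frac{1}{\sqrt{-115 + \left(3 - \frac{i \sqrt{3}}{3}\right)} + 7533} = \frac{1}{\sqrt{-112 - \frac{i \sqrt{3}}{3}} + 7533} = \frac{1}{7533 + \sqrt{-112 - \frac{i \sqrt{3}}{3}}}$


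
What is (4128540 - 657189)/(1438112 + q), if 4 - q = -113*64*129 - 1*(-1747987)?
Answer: 3471351/623057 ≈ 5.5715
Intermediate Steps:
q = -815055 (q = 4 - (-113*64*129 - 1*(-1747987)) = 4 - (-7232*129 + 1747987) = 4 - (-932928 + 1747987) = 4 - 1*815059 = 4 - 815059 = -815055)
(4128540 - 657189)/(1438112 + q) = (4128540 - 657189)/(1438112 - 815055) = 3471351/623057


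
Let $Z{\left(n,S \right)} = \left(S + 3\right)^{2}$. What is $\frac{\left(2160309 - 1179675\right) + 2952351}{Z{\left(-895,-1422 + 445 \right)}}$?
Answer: $\frac{3932985}{948676} \approx 4.1458$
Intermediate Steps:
$Z{\left(n,S \right)} = \left(3 + S\right)^{2}$
$\frac{\left(2160309 - 1179675\right) + 2952351}{Z{\left(-895,-1422 + 445 \right)}} = \frac{\left(2160309 - 1179675\right) + 2952351}{\left(3 + \left(-1422 + 445\right)\right)^{2}} = \frac{980634 + 2952351}{\left(3 - 977\right)^{2}} = \frac{3932985}{\left(-974\right)^{2}} = \frac{3932985}{948676}$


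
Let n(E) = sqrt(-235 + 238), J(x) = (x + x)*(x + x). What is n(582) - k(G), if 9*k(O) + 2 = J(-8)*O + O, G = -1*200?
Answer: 17134/3 + sqrt(3) ≈ 5713.1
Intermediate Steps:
J(x) = 4*x**2 (J(x) = (2*x)*(2*x) = 4*x**2)
G = -200
k(O) = -2/9 + 257*O/9 (k(O) = -2/9 + ((4*(-8)**2)*O + O)/9 = -2/9 + ((4*64)*O + O)/9 = -2/9 + (256*O + O)/9 = -2/9 + (257*O)/9 = -2/9 + 257*O/9)
n(E) = sqrt(3)
n(582) - k(G) = sqrt(3) - (-2/9 + (257/9)*(-200)) = sqrt(3) - (-2/9 - 51400/9) = sqrt(3) - 1*(-17134/3) = sqrt(3) + 17134/3 = 17134/3 + sqrt(3)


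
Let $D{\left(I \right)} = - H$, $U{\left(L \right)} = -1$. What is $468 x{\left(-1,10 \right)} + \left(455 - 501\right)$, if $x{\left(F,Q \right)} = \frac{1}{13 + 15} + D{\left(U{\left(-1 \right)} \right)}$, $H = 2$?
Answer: $- \frac{6757}{7} \approx -965.29$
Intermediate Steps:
$D{\left(I \right)} = -2$ ($D{\left(I \right)} = \left(-1\right) 2 = -2$)
$x{\left(F,Q \right)} = - \frac{55}{28}$ ($x{\left(F,Q \right)} = \frac{1}{13 + 15} - 2 = \frac{1}{28} - 2 = - \frac{55}{28}$)
$468 x{\left(-1,10 \right)} + \left(455 - 501\right) = 468 \left(- \frac{55}{28}\right) + \left(455 - 501\right) = - \frac{6435}{7} + \left(455 - 501\right) = - \frac{6435}{7} - 46 = - \frac{6757}{7}$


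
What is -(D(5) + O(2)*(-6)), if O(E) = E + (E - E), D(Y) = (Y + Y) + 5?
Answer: -3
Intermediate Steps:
D(Y) = 5 + 2*Y (D(Y) = 2*Y + 5 = 5 + 2*Y)
O(E) = E (O(E) = E + 0 = E)
-(D(5) + O(2)*(-6)) = -((5 + 2*5) + 2*(-6)) = -((5 + 10) - 12) = -(15 - 12) = -1*3 = -3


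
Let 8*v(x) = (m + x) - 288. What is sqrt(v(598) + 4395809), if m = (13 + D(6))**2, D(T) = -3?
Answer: sqrt(17583441)/2 ≈ 2096.6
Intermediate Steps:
m = 100 (m = (13 - 3)**2 = 10**2 = 100)
v(x) = -47/2 + x/8 (v(x) = ((100 + x) - 288)/8 = (-188 + x)/8 = -47/2 + x/8)
sqrt(v(598) + 4395809) = sqrt((-47/2 + (1/8)*598) + 4395809) = sqrt((-47/2 + 299/4) + 4395809) = sqrt(205/4 + 4395809) = sqrt(17583441/4) = sqrt(17583441)/2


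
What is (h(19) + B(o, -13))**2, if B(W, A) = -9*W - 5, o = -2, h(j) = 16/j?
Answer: 69169/361 ≈ 191.60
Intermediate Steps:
B(W, A) = -5 - 9*W
(h(19) + B(o, -13))**2 = (16/19 + (-5 - 9*(-2)))**2 = (16*(1/19) + (-5 + 18))**2 = (16/19 + 13)**2 = (263/19)**2 = 69169/361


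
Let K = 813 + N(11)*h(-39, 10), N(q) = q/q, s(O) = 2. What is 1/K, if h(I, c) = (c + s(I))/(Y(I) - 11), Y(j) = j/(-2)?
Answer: 17/13845 ≈ 0.0012279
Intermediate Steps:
Y(j) = -j/2 (Y(j) = j*(-½) = -j/2)
h(I, c) = (2 + c)/(-11 - I/2) (h(I, c) = (c + 2)/(-I/2 - 11) = (2 + c)/(-11 - I/2))
N(q) = 1
K = 13845/17 (K = 813 + 1*(2*(-2 - 1*10)/(22 - 39)) = 813 + 1*(2*(-2 - 10)/(-17)) = 813 + 1*(2*(-1/17)*(-12)) = 813 + 1*(24/17) = 813 + 24/17 = 13845/17 ≈ 814.41)
1/K = 1/(13845/17) = 17/13845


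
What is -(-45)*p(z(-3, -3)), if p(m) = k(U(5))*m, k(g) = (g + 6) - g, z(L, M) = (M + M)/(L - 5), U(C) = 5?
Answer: 405/2 ≈ 202.50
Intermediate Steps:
z(L, M) = 2*M/(-5 + L) (z(L, M) = (2*M)/(-5 + L) = 2*M/(-5 + L))
k(g) = 6 (k(g) = (6 + g) - g = 6)
p(m) = 6*m
-(-45)*p(z(-3, -3)) = -(-45)*6*(2*(-3)/(-5 - 3)) = -(-45)*6*(2*(-3)/(-8)) = -(-45)*6*(2*(-3)*(-⅛)) = -(-45)*6*(¾) = -(-45)*9/2 = -1*(-405/2) = 405/2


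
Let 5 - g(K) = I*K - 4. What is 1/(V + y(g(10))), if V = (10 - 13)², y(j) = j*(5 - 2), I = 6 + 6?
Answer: -1/324 ≈ -0.0030864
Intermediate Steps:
I = 12
g(K) = 9 - 12*K (g(K) = 5 - (12*K - 4) = 5 - (-4 + 12*K) = 5 + (4 - 12*K) = 9 - 12*K)
y(j) = 3*j (y(j) = j*3 = 3*j)
V = 9 (V = (-3)² = 9)
1/(V + y(g(10))) = 1/(9 + 3*(9 - 12*10)) = 1/(9 + 3*(9 - 120)) = 1/(9 + 3*(-111)) = 1/(9 - 333) = 1/(-324) = -1/324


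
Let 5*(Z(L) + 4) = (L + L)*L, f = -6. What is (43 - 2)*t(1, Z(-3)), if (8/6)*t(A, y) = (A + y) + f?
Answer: -3321/20 ≈ -166.05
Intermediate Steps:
Z(L) = -4 + 2*L²/5 (Z(L) = -4 + ((L + L)*L)/5 = -4 + ((2*L)*L)/5 = -4 + (2*L²)/5 = -4 + 2*L²/5)
t(A, y) = -9/2 + 3*A/4 + 3*y/4 (t(A, y) = 3*((A + y) - 6)/4 = 3*(-6 + A + y)/4 = -9/2 + 3*A/4 + 3*y/4)
(43 - 2)*t(1, Z(-3)) = (43 - 2)*(-9/2 + (¾)*1 + 3*(-4 + (⅖)*(-3)²)/4) = 41*(-9/2 + ¾ + 3*(-4 + (⅖)*9)/4) = 41*(-9/2 + ¾ + 3*(-4 + 18/5)/4) = 41*(-9/2 + ¾ + (¾)*(-⅖)) = 41*(-9/2 + ¾ - 3/10) = 41*(-81/20) = -3321/20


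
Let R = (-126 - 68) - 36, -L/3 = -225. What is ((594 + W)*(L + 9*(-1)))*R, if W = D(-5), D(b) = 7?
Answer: -92061180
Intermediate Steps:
L = 675 (L = -3*(-225) = 675)
W = 7
R = -230 (R = -194 - 36 = -230)
((594 + W)*(L + 9*(-1)))*R = ((594 + 7)*(675 + 9*(-1)))*(-230) = (601*(675 - 9))*(-230) = (601*666)*(-230) = 400266*(-230) = -92061180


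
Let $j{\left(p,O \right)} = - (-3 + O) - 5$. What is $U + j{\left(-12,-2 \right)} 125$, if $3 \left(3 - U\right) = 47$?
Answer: $- \frac{38}{3} \approx -12.667$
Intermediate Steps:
$U = - \frac{38}{3}$ ($U = 3 - \frac{47}{3} = - \frac{38}{3} \approx -12.667$)
$j{\left(p,O \right)} = -2 - O$ ($j{\left(p,O \right)} = \left(3 - O\right) - 5 = -2 - O$)
$U + j{\left(-12,-2 \right)} 125 = - \frac{38}{3} + \left(-2 - -2\right) 125 = - \frac{38}{3} + \left(-2 + 2\right) 125 = - \frac{38}{3} + 0 \cdot 125 = - \frac{38}{3} + 0 = - \frac{38}{3}$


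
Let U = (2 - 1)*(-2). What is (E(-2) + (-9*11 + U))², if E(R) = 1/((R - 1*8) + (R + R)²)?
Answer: 366025/36 ≈ 10167.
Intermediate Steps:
U = -2 (U = 1*(-2) = -2)
E(R) = 1/(-8 + R + 4*R²) (E(R) = 1/((R - 8) + (2*R)²) = 1/((-8 + R) + 4*R²) = 1/(-8 + R + 4*R²))
(E(-2) + (-9*11 + U))² = (1/(-8 - 2 + 4*(-2)²) + (-9*11 - 2))² = (1/(-8 - 2 + 4*4) + (-99 - 2))² = (1/(-8 - 2 + 16) - 101)² = (1/6 - 101)² = (⅙ - 101)² = (-605/6)² = 366025/36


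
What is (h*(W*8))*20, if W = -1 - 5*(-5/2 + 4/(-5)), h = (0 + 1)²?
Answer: 2480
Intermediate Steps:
h = 1 (h = 1² = 1)
W = 31/2 (W = -1 - 5*(-5*½ + 4*(-⅕)) = -1 - 5*(-5/2 - ⅘) = -1 - 5*(-33/10) = -1 + 33/2 = 31/2 ≈ 15.500)
(h*(W*8))*20 = (1*((31/2)*8))*20 = (1*124)*20 = 124*20 = 2480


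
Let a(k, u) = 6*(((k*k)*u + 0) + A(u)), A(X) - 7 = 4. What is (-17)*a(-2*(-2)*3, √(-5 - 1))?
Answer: -1122 - 14688*I*√6 ≈ -1122.0 - 35978.0*I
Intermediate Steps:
A(X) = 11 (A(X) = 7 + 4 = 11)
a(k, u) = 66 + 6*u*k² (a(k, u) = 6*(((k*k)*u + 0) + 11) = 6*((k²*u + 0) + 11) = 6*((u*k² + 0) + 11) = 6*(u*k² + 11) = 6*(11 + u*k²) = 66 + 6*u*k²)
(-17)*a(-2*(-2)*3, √(-5 - 1)) = (-17)*(66 + 6*√(-5 - 1)*(-2*(-2)*3)²) = (-17*1)*(66 + 6*√(-6)*(4*3)²) = -17*(66 + 6*(I*√6)*12²) = -17*(66 + 6*(I*√6)*144) = -17*(66 + 864*I*√6) = -1122 - 14688*I*√6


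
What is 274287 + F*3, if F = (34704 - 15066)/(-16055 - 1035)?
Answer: 2343752958/8545 ≈ 2.7428e+5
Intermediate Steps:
F = -9819/8545 (F = 19638/(-17090) = 19638*(-1/17090) = -9819/8545 ≈ -1.1491)
274287 + F*3 = 274287 - 9819/8545*3 = 274287 - 29457/8545 = 2343752958/8545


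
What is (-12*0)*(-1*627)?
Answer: 0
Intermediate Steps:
(-12*0)*(-1*627) = 0*(-627) = 0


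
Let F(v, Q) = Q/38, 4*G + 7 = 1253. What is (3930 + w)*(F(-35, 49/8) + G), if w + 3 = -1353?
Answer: 121936815/152 ≈ 8.0222e+5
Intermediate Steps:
w = -1356 (w = -3 - 1353 = -1356)
G = 623/2 (G = -7/4 + (¼)*1253 = -7/4 + 1253/4 = 623/2 ≈ 311.50)
F(v, Q) = Q/38 (F(v, Q) = Q*(1/38) = Q/38)
(3930 + w)*(F(-35, 49/8) + G) = (3930 - 1356)*((49/8)/38 + 623/2) = 2574*((49*(⅛))/38 + 623/2) = 2574*((1/38)*(49/8) + 623/2) = 2574*(49/304 + 623/2) = 2574*(94745/304) = 121936815/152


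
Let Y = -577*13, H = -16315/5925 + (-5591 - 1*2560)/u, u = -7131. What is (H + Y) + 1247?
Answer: -17620459736/2816745 ≈ -6255.6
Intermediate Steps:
H = -4536506/2816745 (H = -16315/5925 + (-5591 - 1*2560)/(-7131) = -16315*1/5925 + (-5591 - 2560)*(-1/7131) = -3263/1185 - 8151*(-1/7131) = -3263/1185 + 2717/2377 = -4536506/2816745 ≈ -1.6105)
Y = -7501
(H + Y) + 1247 = (-4536506/2816745 - 7501) + 1247 = -21132940751/2816745 + 1247 = -17620459736/2816745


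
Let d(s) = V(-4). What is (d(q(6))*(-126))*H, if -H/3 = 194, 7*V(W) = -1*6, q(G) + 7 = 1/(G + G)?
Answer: -62856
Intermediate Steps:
q(G) = -7 + 1/(2*G) (q(G) = -7 + 1/(G + G) = -7 + 1/(2*G))
V(W) = -6/7 (V(W) = (-1*6)/7 = (1/7)*(-6) = -6/7)
d(s) = -6/7
H = -582 (H = -3*194 = -582)
(d(q(6))*(-126))*H = -6/7*(-126)*(-582) = 108*(-582) = -62856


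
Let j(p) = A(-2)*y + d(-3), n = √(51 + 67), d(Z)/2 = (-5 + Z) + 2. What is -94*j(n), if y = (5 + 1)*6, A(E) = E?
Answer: 7896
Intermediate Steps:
d(Z) = -6 + 2*Z (d(Z) = 2*((-5 + Z) + 2) = 2*(-3 + Z) = -6 + 2*Z)
y = 36 (y = 6*6 = 36)
n = √118 ≈ 10.863
j(p) = -84 (j(p) = -2*36 + (-6 + 2*(-3)) = -72 + (-6 - 6) = -72 - 12 = -84)
-94*j(n) = -94*(-84) = 7896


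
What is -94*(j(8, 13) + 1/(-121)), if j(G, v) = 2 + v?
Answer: -170516/121 ≈ -1409.2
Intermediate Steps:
-94*(j(8, 13) + 1/(-121)) = -94*((2 + 13) + 1/(-121)) = -94*(15 - 1/121) = -94*1814/121 = -170516/121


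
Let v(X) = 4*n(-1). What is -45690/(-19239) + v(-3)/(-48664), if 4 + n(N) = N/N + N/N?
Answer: 8422773/3546389 ≈ 2.3750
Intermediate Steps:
n(N) = -2 (n(N) = -4 + (N/N + N/N) = -4 + (1 + 1) = -4 + 2 = -2)
v(X) = -8 (v(X) = 4*(-2) = -8)
-45690/(-19239) + v(-3)/(-48664) = -45690/(-19239) - 8/(-48664) = -45690*(-1/19239) - 8*(-1/48664) = 15230/6413 + 1/6083 = 8422773/3546389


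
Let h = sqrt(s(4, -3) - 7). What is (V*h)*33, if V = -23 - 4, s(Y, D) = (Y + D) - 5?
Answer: -891*I*sqrt(11) ≈ -2955.1*I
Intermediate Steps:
s(Y, D) = -5 + D + Y (s(Y, D) = (D + Y) - 5 = -5 + D + Y)
h = I*sqrt(11) (h = sqrt((-5 - 3 + 4) - 7) = sqrt(-4 - 7) = sqrt(-11) = I*sqrt(11) ≈ 3.3166*I)
V = -27
(V*h)*33 = -27*I*sqrt(11)*33 = -891*I*sqrt(11)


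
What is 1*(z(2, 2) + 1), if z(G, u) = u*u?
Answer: 5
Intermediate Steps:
z(G, u) = u**2
1*(z(2, 2) + 1) = 1*(2**2 + 1) = 1*(4 + 1) = 1*5 = 5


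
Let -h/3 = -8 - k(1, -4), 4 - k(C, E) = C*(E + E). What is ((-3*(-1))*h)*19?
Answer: 3420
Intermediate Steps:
k(C, E) = 4 - 2*C*E (k(C, E) = 4 - C*(E + E) = 4 - C*2*E = 4 - 2*C*E)
h = 60 (h = -3*(-8 - (4 - 2*1*(-4))) = -3*(-8 - (4 + 8)) = -3*(-8 - 1*12) = -3*(-8 - 12) = -3*(-20) = 60)
((-3*(-1))*h)*19 = (-3*(-1)*60)*19 = (3*60)*19 = 180*19 = 3420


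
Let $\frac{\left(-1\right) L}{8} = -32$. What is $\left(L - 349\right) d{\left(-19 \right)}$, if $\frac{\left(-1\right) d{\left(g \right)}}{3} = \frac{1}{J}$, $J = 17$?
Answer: $\frac{279}{17} \approx 16.412$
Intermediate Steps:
$d{\left(g \right)} = - \frac{3}{17}$
$L = 256$ ($L = \left(-8\right) \left(-32\right) = 256$)
$\left(L - 349\right) d{\left(-19 \right)} = \left(256 - 349\right) \left(- \frac{3}{17}\right) = \left(-93\right) \left(- \frac{3}{17}\right) = \frac{279}{17}$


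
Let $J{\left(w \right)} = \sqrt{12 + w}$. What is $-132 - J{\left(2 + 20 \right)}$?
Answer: $-132 - \sqrt{34} \approx -137.83$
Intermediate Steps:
$-132 - J{\left(2 + 20 \right)} = -132 - \sqrt{12 + \left(2 + 20\right)} = -132 - \sqrt{12 + 22} = -132 - \sqrt{34}$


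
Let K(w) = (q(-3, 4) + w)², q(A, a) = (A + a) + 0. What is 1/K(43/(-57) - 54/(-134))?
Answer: 14584761/6135529 ≈ 2.3771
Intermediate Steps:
q(A, a) = A + a
K(w) = (1 + w)² (K(w) = ((-3 + 4) + w)² = (1 + w)²)
1/K(43/(-57) - 54/(-134)) = 1/((1 + (43/(-57) - 54/(-134)))²) = 1/((1 + (43*(-1/57) - 54*(-1/134)))²) = 1/((1 + (-43/57 + 27/67))²) = 1/((1 - 1342/3819)²) = 1/((2477/3819)²) = 1/(6135529/14584761) = 14584761/6135529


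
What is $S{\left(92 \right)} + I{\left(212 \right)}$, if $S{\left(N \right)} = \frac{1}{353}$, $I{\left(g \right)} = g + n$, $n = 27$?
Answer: $\frac{84368}{353} \approx 239.0$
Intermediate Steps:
$I{\left(g \right)} = 27 + g$ ($I{\left(g \right)} = g + 27 = 27 + g$)
$S{\left(N \right)} = \frac{1}{353}$
$S{\left(92 \right)} + I{\left(212 \right)} = \frac{1}{353} + \left(27 + 212\right) = \frac{1}{353} + 239 = \frac{84368}{353}$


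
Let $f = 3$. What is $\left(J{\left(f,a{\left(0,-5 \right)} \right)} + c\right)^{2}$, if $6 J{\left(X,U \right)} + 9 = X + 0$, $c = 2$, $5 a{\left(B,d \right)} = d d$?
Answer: $1$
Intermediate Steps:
$a{\left(B,d \right)} = \frac{d^{2}}{5}$ ($a{\left(B,d \right)} = \frac{d d}{5} = \frac{d^{2}}{5}$)
$J{\left(X,U \right)} = - \frac{3}{2} + \frac{X}{6}$ ($J{\left(X,U \right)} = - \frac{3}{2} + \frac{X + 0}{6} = - \frac{3}{2} + \frac{X}{6}$)
$\left(J{\left(f,a{\left(0,-5 \right)} \right)} + c\right)^{2} = \left(\left(- \frac{3}{2} + \frac{1}{6} \cdot 3\right) + 2\right)^{2} = \left(\left(- \frac{3}{2} + \frac{1}{2}\right) + 2\right)^{2} = \left(-1 + 2\right)^{2} = 1^{2} = 1$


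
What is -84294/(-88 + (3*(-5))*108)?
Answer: 6021/122 ≈ 49.352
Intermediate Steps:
-84294/(-88 + (3*(-5))*108) = -84294/(-88 - 15*108) = -84294/(-88 - 1620) = -84294/(-1708) = -84294*(-1/1708) = 6021/122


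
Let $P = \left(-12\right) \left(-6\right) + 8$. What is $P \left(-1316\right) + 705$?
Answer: $-104575$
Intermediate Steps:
$P = 80$ ($P = 72 + 8 = 80$)
$P \left(-1316\right) + 705 = 80 \left(-1316\right) + 705 = -105280 + 705 = -104575$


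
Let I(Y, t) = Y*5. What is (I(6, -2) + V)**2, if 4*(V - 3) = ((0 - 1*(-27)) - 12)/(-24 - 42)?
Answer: 8404201/7744 ≈ 1085.3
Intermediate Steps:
I(Y, t) = 5*Y
V = 259/88 (V = 3 + (((0 - 1*(-27)) - 12)/(-24 - 42))/4 = 3 + (((0 + 27) - 12)/(-66))/4 = 3 + ((27 - 12)*(-1/66))/4 = 3 + (15*(-1/66))/4 = 3 + (1/4)*(-5/22) = 3 - 5/88 = 259/88 ≈ 2.9432)
(I(6, -2) + V)**2 = (5*6 + 259/88)**2 = (30 + 259/88)**2 = (2899/88)**2 = 8404201/7744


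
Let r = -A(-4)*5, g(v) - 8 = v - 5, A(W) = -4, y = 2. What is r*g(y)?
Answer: 100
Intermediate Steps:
g(v) = 3 + v (g(v) = 8 + (v - 5) = 8 + (-5 + v) = 3 + v)
r = 20 (r = -(-4)*5 = -1*(-20) = 20)
r*g(y) = 20*(3 + 2) = 20*5 = 100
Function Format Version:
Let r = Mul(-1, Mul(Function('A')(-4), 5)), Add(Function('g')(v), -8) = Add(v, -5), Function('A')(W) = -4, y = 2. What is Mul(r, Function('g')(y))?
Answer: 100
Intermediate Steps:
Function('g')(v) = Add(3, v) (Function('g')(v) = Add(8, Add(v, -5)) = Add(8, Add(-5, v)) = Add(3, v))
r = 20 (r = Mul(-1, Mul(-4, 5)) = Mul(-1, -20) = 20)
Mul(r, Function('g')(y)) = Mul(20, Add(3, 2)) = Mul(20, 5) = 100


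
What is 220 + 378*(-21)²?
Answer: 166918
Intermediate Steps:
220 + 378*(-21)² = 220 + 378*441 = 220 + 166698 = 166918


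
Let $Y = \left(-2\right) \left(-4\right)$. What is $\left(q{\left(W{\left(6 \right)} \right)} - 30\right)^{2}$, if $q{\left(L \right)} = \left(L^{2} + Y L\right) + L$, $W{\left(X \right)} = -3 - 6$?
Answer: $900$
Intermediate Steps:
$W{\left(X \right)} = -9$ ($W{\left(X \right)} = -3 - 6 = -9$)
$Y = 8$
$q{\left(L \right)} = L^{2} + 9 L$ ($q{\left(L \right)} = \left(L^{2} + 8 L\right) + L = L^{2} + 9 L$)
$\left(q{\left(W{\left(6 \right)} \right)} - 30\right)^{2} = \left(- 9 \left(9 - 9\right) - 30\right)^{2} = \left(\left(-9\right) 0 - 30\right)^{2} = \left(0 - 30\right)^{2} = \left(-30\right)^{2} = 900$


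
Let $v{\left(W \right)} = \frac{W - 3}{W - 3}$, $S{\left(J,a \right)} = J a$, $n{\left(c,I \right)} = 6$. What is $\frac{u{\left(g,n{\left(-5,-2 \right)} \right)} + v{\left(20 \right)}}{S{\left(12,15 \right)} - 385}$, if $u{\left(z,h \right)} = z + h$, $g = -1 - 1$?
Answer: $- \frac{1}{41} \approx -0.02439$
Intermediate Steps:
$g = -2$
$u{\left(z,h \right)} = h + z$
$v{\left(W \right)} = 1$ ($v{\left(W \right)} = \frac{-3 + W}{-3 + W} = 1$)
$\frac{u{\left(g,n{\left(-5,-2 \right)} \right)} + v{\left(20 \right)}}{S{\left(12,15 \right)} - 385} = \frac{\left(6 - 2\right) + 1}{12 \cdot 15 - 385} = \frac{4 + 1}{180 - 385} = \frac{5}{-205} = 5 \left(- \frac{1}{205}\right) = - \frac{1}{41}$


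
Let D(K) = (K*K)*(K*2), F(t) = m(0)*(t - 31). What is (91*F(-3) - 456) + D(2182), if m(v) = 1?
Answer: 20777541586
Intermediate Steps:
F(t) = -31 + t (F(t) = 1*(t - 31) = 1*(-31 + t) = -31 + t)
D(K) = 2*K³ (D(K) = K²*(2*K) = 2*K³)
(91*F(-3) - 456) + D(2182) = (91*(-31 - 3) - 456) + 2*2182³ = (91*(-34) - 456) + 2*10388772568 = (-3094 - 456) + 20777545136 = -3550 + 20777545136 = 20777541586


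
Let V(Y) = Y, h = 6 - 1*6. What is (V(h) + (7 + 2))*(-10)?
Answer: -90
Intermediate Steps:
h = 0 (h = 6 - 6 = 0)
(V(h) + (7 + 2))*(-10) = (0 + (7 + 2))*(-10) = (0 + 9)*(-10) = 9*(-10) = -90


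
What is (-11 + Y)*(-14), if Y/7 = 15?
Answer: -1316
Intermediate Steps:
Y = 105 (Y = 7*15 = 105)
(-11 + Y)*(-14) = (-11 + 105)*(-14) = 94*(-14) = -1316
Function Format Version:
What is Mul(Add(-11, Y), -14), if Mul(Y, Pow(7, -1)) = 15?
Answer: -1316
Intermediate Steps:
Y = 105 (Y = Mul(7, 15) = 105)
Mul(Add(-11, Y), -14) = Mul(Add(-11, 105), -14) = Mul(94, -14) = -1316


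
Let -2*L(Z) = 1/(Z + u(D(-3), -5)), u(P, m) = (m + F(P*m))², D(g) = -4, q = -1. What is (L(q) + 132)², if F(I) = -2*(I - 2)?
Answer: 196709103361/11289600 ≈ 17424.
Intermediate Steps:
F(I) = 4 - 2*I (F(I) = -2*(-2 + I) = 4 - 2*I)
u(P, m) = (4 + m - 2*P*m)² (u(P, m) = (m + (4 - 2*P*m))² = (4 + m - 2*P*m)²)
L(Z) = -1/(2*(1681 + Z)) (L(Z) = -1/(2*(Z + (4 - 5 - 2*(-4)*(-5))²)) = -1/(2*(Z + (4 - 5 - 40)²)) = -1/(2*(Z + (-41)²)) = -1/(2*(Z + 1681)) = -1/(2*(1681 + Z)))
(L(q) + 132)² = (-1/(3362 + 2*(-1)) + 132)² = (-1/(3362 - 2) + 132)² = (-1/3360 + 132)² = (443519/3360)² = 196709103361/11289600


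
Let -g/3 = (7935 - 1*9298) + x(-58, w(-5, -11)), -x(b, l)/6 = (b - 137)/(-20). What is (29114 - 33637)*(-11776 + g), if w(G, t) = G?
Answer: 67949029/2 ≈ 3.3975e+7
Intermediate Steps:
x(b, l) = -411/10 + 3*b/10 (x(b, l) = -6*(b - 137)/(-20) = -6*(-137 + b)*(-1)/20 = -6*(137/20 - b/20) = -411/10 + 3*b/10)
g = 8529/2 (g = -3*((7935 - 1*9298) + (-411/10 + (3/10)*(-58))) = -3*((7935 - 9298) + (-411/10 - 87/5)) = -3*(-1363 - 117/2) = -3*(-2843/2) = 8529/2 ≈ 4264.5)
(29114 - 33637)*(-11776 + g) = (29114 - 33637)*(-11776 + 8529/2) = -4523*(-15023/2) = 67949029/2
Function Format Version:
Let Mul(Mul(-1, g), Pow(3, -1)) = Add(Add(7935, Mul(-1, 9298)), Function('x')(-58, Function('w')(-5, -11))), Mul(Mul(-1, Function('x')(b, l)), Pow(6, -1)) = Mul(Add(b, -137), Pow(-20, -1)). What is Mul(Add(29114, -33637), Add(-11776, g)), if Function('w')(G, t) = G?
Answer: Rational(67949029, 2) ≈ 3.3975e+7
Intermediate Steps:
Function('x')(b, l) = Add(Rational(-411, 10), Mul(Rational(3, 10), b)) (Function('x')(b, l) = Mul(-6, Mul(Add(b, -137), Pow(-20, -1))) = Mul(-6, Mul(Add(-137, b), Rational(-1, 20))) = Mul(-6, Add(Rational(137, 20), Mul(Rational(-1, 20), b))) = Add(Rational(-411, 10), Mul(Rational(3, 10), b)))
g = Rational(8529, 2) (g = Mul(-3, Add(Add(7935, Mul(-1, 9298)), Add(Rational(-411, 10), Mul(Rational(3, 10), -58)))) = Mul(-3, Add(Add(7935, -9298), Add(Rational(-411, 10), Rational(-87, 5)))) = Mul(-3, Add(-1363, Rational(-117, 2))) = Mul(-3, Rational(-2843, 2)) = Rational(8529, 2) ≈ 4264.5)
Mul(Add(29114, -33637), Add(-11776, g)) = Mul(Add(29114, -33637), Add(-11776, Rational(8529, 2))) = Mul(-4523, Rational(-15023, 2)) = Rational(67949029, 2)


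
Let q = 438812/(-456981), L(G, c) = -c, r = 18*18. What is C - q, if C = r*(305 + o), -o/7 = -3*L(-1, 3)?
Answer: 35831405060/456981 ≈ 78409.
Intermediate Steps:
r = 324
o = -63 (o = -(-21)*(-1*3) = -(-21)*(-3) = -7*9 = -63)
q = -438812/456981 (q = 438812*(-1/456981) = -438812/456981 ≈ -0.96024)
C = 78408 (C = 324*(305 - 63) = 324*242 = 78408)
C - q = 78408 - 1*(-438812/456981) = 78408 + 438812/456981 = 35831405060/456981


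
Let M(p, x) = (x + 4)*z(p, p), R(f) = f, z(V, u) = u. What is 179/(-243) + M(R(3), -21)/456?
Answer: -31339/36936 ≈ -0.84847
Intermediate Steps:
M(p, x) = p*(4 + x) (M(p, x) = (x + 4)*p = (4 + x)*p = p*(4 + x))
179/(-243) + M(R(3), -21)/456 = 179/(-243) + (3*(4 - 21))/456 = 179*(-1/243) + (3*(-17))*(1/456) = -179/243 - 51*1/456 = -179/243 - 17/152 = -31339/36936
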